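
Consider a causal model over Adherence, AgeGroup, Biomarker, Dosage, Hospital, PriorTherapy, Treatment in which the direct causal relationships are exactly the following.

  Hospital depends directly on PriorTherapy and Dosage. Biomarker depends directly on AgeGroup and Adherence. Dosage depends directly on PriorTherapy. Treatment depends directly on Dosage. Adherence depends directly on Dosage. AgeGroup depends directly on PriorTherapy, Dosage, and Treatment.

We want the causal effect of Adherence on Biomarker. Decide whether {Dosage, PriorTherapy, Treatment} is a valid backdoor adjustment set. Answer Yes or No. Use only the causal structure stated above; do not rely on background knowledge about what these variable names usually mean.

Yes

Backdoor paths from Adherence to Biomarker (paths whose first edge points into Adherence):
  P1: Adherence <- Dosage <- PriorTherapy -> AgeGroup -> Biomarker
  P2: Adherence <- Dosage -> Treatment -> AgeGroup -> Biomarker
  P3: Adherence <- Dosage -> Hospital <- PriorTherapy -> AgeGroup -> Biomarker
  P4: Adherence <- Dosage -> AgeGroup -> Biomarker
Condition 1 (no descendant of Adherence in the set): holds — descendants of Adherence are {Biomarker}; none are in {Dosage, PriorTherapy, Treatment}.
Condition 2 (every backdoor path blocked by {Dosage, PriorTherapy, Treatment}):
  P1: blocked at chain node Dosage ∈ conditioning set.
  P2: blocked at fork node Dosage ∈ conditioning set.
  P3: blocked at fork node Dosage ∈ conditioning set.
  P4: blocked at fork node Dosage ∈ conditioning set.
{Dosage, PriorTherapy, Treatment} satisfies the backdoor criterion.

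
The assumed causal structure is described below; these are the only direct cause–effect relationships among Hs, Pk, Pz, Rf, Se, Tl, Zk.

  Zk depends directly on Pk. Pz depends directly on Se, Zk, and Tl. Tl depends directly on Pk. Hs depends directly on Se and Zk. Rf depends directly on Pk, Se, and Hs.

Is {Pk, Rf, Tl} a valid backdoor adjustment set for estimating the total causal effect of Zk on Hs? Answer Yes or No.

Backdoor paths from Zk to Hs (paths whose first edge points into Zk):
  P1: Zk <- Pk -> Tl -> Pz <- Se -> Hs
  P2: Zk <- Pk -> Tl -> Pz <- Se -> Rf <- Hs
  P3: Zk <- Pk -> Rf <- Se -> Hs
  P4: Zk <- Pk -> Rf <- Hs
Condition 1 (no descendant of Zk in the set): FAILS — Rf is a descendant of Zk.
Condition 2 (every backdoor path blocked by {Pk, Rf, Tl}):
  P1: blocked at fork node Pk ∈ conditioning set.
  P2: blocked at fork node Pk ∈ conditioning set.
  P3: blocked at fork node Pk ∈ conditioning set.
  P4: blocked at fork node Pk ∈ conditioning set.
{Pk, Rf, Tl} does not satisfy the backdoor criterion.

No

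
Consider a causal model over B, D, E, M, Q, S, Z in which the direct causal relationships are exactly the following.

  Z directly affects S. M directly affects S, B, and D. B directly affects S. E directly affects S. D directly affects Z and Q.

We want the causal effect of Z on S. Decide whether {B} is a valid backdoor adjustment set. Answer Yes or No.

No

Backdoor paths from Z to S (paths whose first edge points into Z):
  P1: Z <- D <- M -> B -> S
  P2: Z <- D <- M -> S
Condition 1 (no descendant of Z in the set): holds — descendants of Z are {S}; none are in {B}.
Condition 2 (every backdoor path blocked by {B}):
  P1: blocked at chain node B ∈ conditioning set.
  P2: open — no interior node is in the conditioning set.
{B} does not satisfy the backdoor criterion.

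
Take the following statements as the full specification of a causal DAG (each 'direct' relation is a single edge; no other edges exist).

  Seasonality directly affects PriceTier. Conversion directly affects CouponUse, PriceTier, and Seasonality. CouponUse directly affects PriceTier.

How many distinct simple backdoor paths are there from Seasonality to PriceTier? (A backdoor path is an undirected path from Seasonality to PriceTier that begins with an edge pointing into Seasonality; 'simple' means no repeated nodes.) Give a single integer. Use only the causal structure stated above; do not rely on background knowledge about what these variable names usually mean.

A backdoor path from Seasonality to PriceTier is any simple undirected path whose first edge points into Seasonality (i.e. leaves Seasonality via a parent).
Parents of Seasonality: {Conversion}.
Enumerating:
  P1: Seasonality <- Conversion -> CouponUse -> PriceTier
  P2: Seasonality <- Conversion -> PriceTier
That exhausts the simple backdoor paths. Count: 2.

2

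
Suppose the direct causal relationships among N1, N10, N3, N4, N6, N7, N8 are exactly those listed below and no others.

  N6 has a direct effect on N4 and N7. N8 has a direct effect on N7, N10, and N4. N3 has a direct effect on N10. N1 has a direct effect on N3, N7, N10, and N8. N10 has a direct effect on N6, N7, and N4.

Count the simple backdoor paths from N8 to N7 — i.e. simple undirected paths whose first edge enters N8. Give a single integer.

A backdoor path from N8 to N7 is any simple undirected path whose first edge points into N8 (i.e. leaves N8 via a parent).
Parents of N8: {N1}.
Enumerating:
  P1: N8 <- N1 -> N3 -> N10 -> N6 -> N7
  P2: N8 <- N1 -> N3 -> N10 -> N4 <- N6 -> N7
  P3: N8 <- N1 -> N3 -> N10 -> N7
  P4: N8 <- N1 -> N10 -> N6 -> N7
  P5: N8 <- N1 -> N10 -> N4 <- N6 -> N7
  P6: N8 <- N1 -> N10 -> N7
  P7: N8 <- N1 -> N7
That exhausts the simple backdoor paths. Count: 7.

7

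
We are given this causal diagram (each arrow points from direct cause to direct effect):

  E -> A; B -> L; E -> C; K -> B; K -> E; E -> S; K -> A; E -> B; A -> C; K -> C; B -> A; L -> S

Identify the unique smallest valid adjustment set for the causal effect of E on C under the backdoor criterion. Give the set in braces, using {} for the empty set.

Variables eligible for adjustment (non-descendants of E, excluding E and C): {K}.
Backdoor paths from E to C:
  P1: E <- K -> B -> A -> C
  P2: E <- K -> A -> C
  P3: E <- K -> C
The empty set is not sufficient: P1 (E <- K -> B -> A -> C) has no collider blocking it and no conditioned non-collider, so it is open.
Try {K}:
  P1: blocked at fork node K ∈ conditioning set.
  P2: blocked at fork node K ∈ conditioning set.
  P3: blocked at fork node K ∈ conditioning set.
{K} contains no descendant of E and blocks every backdoor path.
{K} is the unique smallest valid adjustment set.

{K}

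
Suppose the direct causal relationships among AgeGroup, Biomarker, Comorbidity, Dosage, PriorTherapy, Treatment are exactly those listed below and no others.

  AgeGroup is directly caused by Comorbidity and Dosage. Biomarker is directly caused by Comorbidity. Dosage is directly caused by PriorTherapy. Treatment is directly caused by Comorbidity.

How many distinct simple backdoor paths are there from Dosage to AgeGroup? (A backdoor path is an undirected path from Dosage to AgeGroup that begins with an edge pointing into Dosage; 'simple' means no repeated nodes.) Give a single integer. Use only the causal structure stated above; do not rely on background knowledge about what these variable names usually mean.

A backdoor path from Dosage to AgeGroup is any simple undirected path whose first edge points into Dosage (i.e. leaves Dosage via a parent).
Parents of Dosage: {PriorTherapy}.
No simple path from any parent of Dosage reaches AgeGroup without revisiting Dosage, so there are no backdoor paths.

0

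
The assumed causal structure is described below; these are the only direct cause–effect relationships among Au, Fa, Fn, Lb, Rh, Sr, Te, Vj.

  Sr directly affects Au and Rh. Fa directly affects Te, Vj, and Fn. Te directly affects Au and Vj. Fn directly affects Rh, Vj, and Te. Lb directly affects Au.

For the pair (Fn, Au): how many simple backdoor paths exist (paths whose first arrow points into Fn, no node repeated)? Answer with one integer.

A backdoor path from Fn to Au is any simple undirected path whose first edge points into Fn (i.e. leaves Fn via a parent).
Parents of Fn: {Fa}.
Enumerating:
  P1: Fn <- Fa -> Te -> Au
  P2: Fn <- Fa -> Vj <- Te -> Au
That exhausts the simple backdoor paths. Count: 2.

2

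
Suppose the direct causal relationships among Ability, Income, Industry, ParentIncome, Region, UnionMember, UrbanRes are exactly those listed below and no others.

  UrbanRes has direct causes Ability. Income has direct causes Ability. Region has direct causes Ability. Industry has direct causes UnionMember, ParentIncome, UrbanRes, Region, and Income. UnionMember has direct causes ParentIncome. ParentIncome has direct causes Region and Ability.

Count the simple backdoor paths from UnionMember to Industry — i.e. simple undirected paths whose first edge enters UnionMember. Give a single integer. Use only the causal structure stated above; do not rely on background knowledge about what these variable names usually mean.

A backdoor path from UnionMember to Industry is any simple undirected path whose first edge points into UnionMember (i.e. leaves UnionMember via a parent).
Parents of UnionMember: {ParentIncome}.
Enumerating:
  P1: UnionMember <- ParentIncome <- Ability -> Region -> Industry
  P2: UnionMember <- ParentIncome <- Ability -> UrbanRes -> Industry
  P3: UnionMember <- ParentIncome <- Ability -> Income -> Industry
  P4: UnionMember <- ParentIncome <- Region <- Ability -> UrbanRes -> Industry
  P5: UnionMember <- ParentIncome <- Region <- Ability -> Income -> Industry
  P6: UnionMember <- ParentIncome <- Region -> Industry
  P7: UnionMember <- ParentIncome -> Industry
That exhausts the simple backdoor paths. Count: 7.

7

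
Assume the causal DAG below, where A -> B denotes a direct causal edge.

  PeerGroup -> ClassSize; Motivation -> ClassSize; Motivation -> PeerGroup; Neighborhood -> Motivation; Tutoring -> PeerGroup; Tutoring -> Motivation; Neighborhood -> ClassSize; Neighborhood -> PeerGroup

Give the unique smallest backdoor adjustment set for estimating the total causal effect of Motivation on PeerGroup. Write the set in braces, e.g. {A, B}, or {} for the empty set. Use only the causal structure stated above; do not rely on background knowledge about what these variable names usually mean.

{Neighborhood, Tutoring}

Variables eligible for adjustment (non-descendants of Motivation, excluding Motivation and PeerGroup): {Neighborhood, Tutoring}.
Backdoor paths from Motivation to PeerGroup:
  P1: Motivation <- Neighborhood -> PeerGroup
  P2: Motivation <- Neighborhood -> ClassSize <- PeerGroup
  P3: Motivation <- Tutoring -> PeerGroup
The empty set is not sufficient: P1 (Motivation <- Neighborhood -> PeerGroup) has no collider blocking it and no conditioned non-collider, so it is open.
Try {Neighborhood, Tutoring}:
  P1: blocked at fork node Neighborhood ∈ conditioning set.
  P2: blocked at fork node Neighborhood ∈ conditioning set.
  P3: blocked at fork node Tutoring ∈ conditioning set.
{Neighborhood, Tutoring} contains no descendant of Motivation and blocks every backdoor path.
Every element of {Neighborhood, Tutoring} is needed (dropping Neighborhood leaves P1 open; dropping Tutoring leaves P3 open), so no proper subset is valid.
Among all size-2 subsets of the eligible variables, only {Neighborhood, Tutoring} blocks every backdoor path, so it is the unique smallest valid adjustment set.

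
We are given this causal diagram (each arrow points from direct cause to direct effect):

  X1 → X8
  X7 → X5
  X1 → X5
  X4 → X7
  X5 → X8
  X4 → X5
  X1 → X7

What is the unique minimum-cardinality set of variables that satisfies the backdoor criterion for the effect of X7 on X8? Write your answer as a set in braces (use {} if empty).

Variables eligible for adjustment (non-descendants of X7, excluding X7 and X8): {X1, X4}.
Backdoor paths from X7 to X8:
  P1: X7 <- X1 -> X5 -> X8
  P2: X7 <- X1 -> X8
  P3: X7 <- X4 -> X5 <- X1 -> X8
  P4: X7 <- X4 -> X5 -> X8
The empty set is not sufficient: P1 (X7 <- X1 -> X5 -> X8) has no collider blocking it and no conditioned non-collider, so it is open.
Try {X1, X4}:
  P1: blocked at fork node X1 ∈ conditioning set.
  P2: blocked at fork node X1 ∈ conditioning set.
  P3: blocked at fork node X4 ∈ conditioning set.
  P4: blocked at fork node X4 ∈ conditioning set.
{X1, X4} contains no descendant of X7 and blocks every backdoor path.
Every element of {X1, X4} is needed (dropping X1 leaves P1 open; dropping X4 leaves P4 open), so no proper subset is valid.
Among all size-2 subsets of the eligible variables, only {X1, X4} blocks every backdoor path, so it is the unique smallest valid adjustment set.

{X1, X4}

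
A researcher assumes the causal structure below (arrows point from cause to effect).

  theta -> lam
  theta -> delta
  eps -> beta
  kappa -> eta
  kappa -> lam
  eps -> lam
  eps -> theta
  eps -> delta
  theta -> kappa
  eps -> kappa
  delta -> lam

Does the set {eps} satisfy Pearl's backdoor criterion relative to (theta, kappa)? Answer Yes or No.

Backdoor paths from theta to kappa (paths whose first edge points into theta):
  P1: theta <- eps -> delta -> lam <- kappa
  P2: theta <- eps -> kappa
  P3: theta <- eps -> lam <- kappa
Condition 1 (no descendant of theta in the set): holds — descendants of theta are {delta, eta, kappa, lam}; none are in {eps}.
Condition 2 (every backdoor path blocked by {eps}):
  P1: blocked at fork node eps ∈ conditioning set.
  P2: blocked at fork node eps ∈ conditioning set.
  P3: blocked at fork node eps ∈ conditioning set.
{eps} satisfies the backdoor criterion.

Yes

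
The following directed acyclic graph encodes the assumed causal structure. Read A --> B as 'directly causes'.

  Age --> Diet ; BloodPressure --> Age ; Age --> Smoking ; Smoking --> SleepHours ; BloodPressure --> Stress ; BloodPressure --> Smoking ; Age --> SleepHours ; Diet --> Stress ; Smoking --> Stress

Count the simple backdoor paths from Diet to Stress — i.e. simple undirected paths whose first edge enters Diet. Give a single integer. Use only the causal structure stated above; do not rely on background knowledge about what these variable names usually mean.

6

A backdoor path from Diet to Stress is any simple undirected path whose first edge points into Diet (i.e. leaves Diet via a parent).
Parents of Diet: {Age}.
Enumerating:
  P1: Diet <- Age <- BloodPressure -> Smoking -> Stress
  P2: Diet <- Age <- BloodPressure -> Stress
  P3: Diet <- Age -> Smoking <- BloodPressure -> Stress
  P4: Diet <- Age -> Smoking -> Stress
  P5: Diet <- Age -> SleepHours <- Smoking <- BloodPressure -> Stress
  P6: Diet <- Age -> SleepHours <- Smoking -> Stress
That exhausts the simple backdoor paths. Count: 6.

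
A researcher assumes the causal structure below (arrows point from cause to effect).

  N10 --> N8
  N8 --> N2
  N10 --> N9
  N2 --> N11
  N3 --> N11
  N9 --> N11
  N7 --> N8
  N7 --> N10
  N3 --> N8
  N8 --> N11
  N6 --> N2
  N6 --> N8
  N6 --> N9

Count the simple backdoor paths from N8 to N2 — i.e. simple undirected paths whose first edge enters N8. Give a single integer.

8

A backdoor path from N8 to N2 is any simple undirected path whose first edge points into N8 (i.e. leaves N8 via a parent).
Parents of N8: {N10, N3, N6, N7}.
Enumerating:
  P1: N8 <- N7 -> N10 -> N9 <- N6 -> N2
  P2: N8 <- N7 -> N10 -> N9 -> N11 <- N2
  P3: N8 <- N10 -> N9 <- N6 -> N2
  P4: N8 <- N10 -> N9 -> N11 <- N2
  P5: N8 <- N6 -> N9 -> N11 <- N2
  P6: N8 <- N6 -> N2
  P7: N8 <- N3 -> N11 <- N9 <- N6 -> N2
  P8: N8 <- N3 -> N11 <- N2
That exhausts the simple backdoor paths. Count: 8.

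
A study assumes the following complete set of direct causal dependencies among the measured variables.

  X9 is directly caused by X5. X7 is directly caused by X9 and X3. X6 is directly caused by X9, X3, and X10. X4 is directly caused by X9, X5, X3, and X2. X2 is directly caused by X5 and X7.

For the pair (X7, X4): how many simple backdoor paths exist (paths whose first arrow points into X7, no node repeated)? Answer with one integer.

A backdoor path from X7 to X4 is any simple undirected path whose first edge points into X7 (i.e. leaves X7 via a parent).
Parents of X7: {X3, X9}.
Enumerating:
  P1: X7 <- X9 <- X5 -> X2 -> X4
  P2: X7 <- X9 <- X5 -> X4
  P3: X7 <- X9 -> X4
  P4: X7 <- X9 -> X6 <- X3 -> X4
  P5: X7 <- X3 -> X4
  P6: X7 <- X3 -> X6 <- X9 <- X5 -> X2 -> X4
  P7: X7 <- X3 -> X6 <- X9 <- X5 -> X4
  P8: X7 <- X3 -> X6 <- X9 -> X4
That exhausts the simple backdoor paths. Count: 8.

8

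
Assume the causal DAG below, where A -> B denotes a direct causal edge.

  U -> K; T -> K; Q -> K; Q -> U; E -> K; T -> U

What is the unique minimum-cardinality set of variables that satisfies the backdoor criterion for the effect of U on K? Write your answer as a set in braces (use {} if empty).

Variables eligible for adjustment (non-descendants of U, excluding U and K): {E, Q, T}.
Backdoor paths from U to K:
  P1: U <- Q -> K
  P2: U <- T -> K
The empty set is not sufficient: P1 (U <- Q -> K) has no collider blocking it and no conditioned non-collider, so it is open.
Try {Q, T}:
  P1: blocked at fork node Q ∈ conditioning set.
  P2: blocked at fork node T ∈ conditioning set.
{Q, T} contains no descendant of U and blocks every backdoor path.
Every element of {Q, T} is needed (dropping Q leaves P1 open; dropping T leaves P2 open), so no proper subset is valid.
Among all size-2 subsets of the eligible variables, only {Q, T} blocks every backdoor path, so it is the unique smallest valid adjustment set.

{Q, T}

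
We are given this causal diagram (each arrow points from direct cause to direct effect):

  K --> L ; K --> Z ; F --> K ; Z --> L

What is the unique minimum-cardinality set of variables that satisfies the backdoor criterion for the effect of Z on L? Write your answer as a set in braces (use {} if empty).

{K}

Variables eligible for adjustment (non-descendants of Z, excluding Z and L): {F, K}.
Backdoor paths from Z to L:
  P1: Z <- K -> L
The empty set is not sufficient: P1 (Z <- K -> L) has no collider blocking it and no conditioned non-collider, so it is open.
Try {K}:
  P1: blocked at fork node K ∈ conditioning set.
{K} contains no descendant of Z and blocks every backdoor path.
No other singleton works — e.g. {F} leaves P1 open — so {K} is the unique smallest valid adjustment set.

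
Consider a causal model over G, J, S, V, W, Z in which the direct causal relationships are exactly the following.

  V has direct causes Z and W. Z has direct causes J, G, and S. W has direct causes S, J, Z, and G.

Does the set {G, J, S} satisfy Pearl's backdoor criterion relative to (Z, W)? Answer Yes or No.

Yes

Backdoor paths from Z to W (paths whose first edge points into Z):
  P1: Z <- S -> W
  P2: Z <- G -> W
  P3: Z <- J -> W
Condition 1 (no descendant of Z in the set): holds — descendants of Z are {V, W}; none are in {G, J, S}.
Condition 2 (every backdoor path blocked by {G, J, S}):
  P1: blocked at fork node S ∈ conditioning set.
  P2: blocked at fork node G ∈ conditioning set.
  P3: blocked at fork node J ∈ conditioning set.
{G, J, S} satisfies the backdoor criterion.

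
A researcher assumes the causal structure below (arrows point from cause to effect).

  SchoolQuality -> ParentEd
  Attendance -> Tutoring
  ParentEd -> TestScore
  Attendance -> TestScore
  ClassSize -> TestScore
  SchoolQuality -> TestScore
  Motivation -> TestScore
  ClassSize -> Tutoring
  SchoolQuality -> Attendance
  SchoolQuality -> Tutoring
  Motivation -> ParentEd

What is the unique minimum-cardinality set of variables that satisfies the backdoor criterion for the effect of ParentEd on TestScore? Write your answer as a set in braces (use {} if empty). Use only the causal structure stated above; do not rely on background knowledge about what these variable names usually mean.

{Motivation, SchoolQuality}

Variables eligible for adjustment (non-descendants of ParentEd, excluding ParentEd and TestScore): {Attendance, ClassSize, Motivation, SchoolQuality, Tutoring}.
Backdoor paths from ParentEd to TestScore:
  P1: ParentEd <- Motivation -> TestScore
  P2: ParentEd <- SchoolQuality -> Attendance -> Tutoring <- ClassSize -> TestScore
  P3: ParentEd <- SchoolQuality -> Attendance -> TestScore
  P4: ParentEd <- SchoolQuality -> Tutoring <- ClassSize -> TestScore
  P5: ParentEd <- SchoolQuality -> Tutoring <- Attendance -> TestScore
  P6: ParentEd <- SchoolQuality -> TestScore
The empty set is not sufficient: P1 (ParentEd <- Motivation -> TestScore) has no collider blocking it and no conditioned non-collider, so it is open.
Try {Motivation, SchoolQuality}:
  P1: blocked at fork node Motivation ∈ conditioning set.
  P2: blocked at fork node SchoolQuality ∈ conditioning set.
  P3: blocked at fork node SchoolQuality ∈ conditioning set.
  P4: blocked at fork node SchoolQuality ∈ conditioning set.
  P5: blocked at fork node SchoolQuality ∈ conditioning set.
  P6: blocked at fork node SchoolQuality ∈ conditioning set.
{Motivation, SchoolQuality} contains no descendant of ParentEd and blocks every backdoor path.
Every element of {Motivation, SchoolQuality} is needed (dropping Motivation leaves P1 open; dropping SchoolQuality leaves P3 open), so no proper subset is valid.
Among all size-2 subsets of the eligible variables, only {Motivation, SchoolQuality} blocks every backdoor path, so it is the unique smallest valid adjustment set.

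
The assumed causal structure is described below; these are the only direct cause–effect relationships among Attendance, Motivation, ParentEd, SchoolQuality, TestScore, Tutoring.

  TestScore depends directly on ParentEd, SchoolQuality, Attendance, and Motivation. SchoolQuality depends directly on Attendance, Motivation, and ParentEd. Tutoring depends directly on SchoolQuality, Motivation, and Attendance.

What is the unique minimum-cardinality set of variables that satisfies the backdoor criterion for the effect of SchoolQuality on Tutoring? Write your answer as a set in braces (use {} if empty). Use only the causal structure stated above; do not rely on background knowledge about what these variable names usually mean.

{Attendance, Motivation}

Variables eligible for adjustment (non-descendants of SchoolQuality, excluding SchoolQuality and Tutoring): {Attendance, Motivation, ParentEd}.
Backdoor paths from SchoolQuality to Tutoring:
  P1: SchoolQuality <- Attendance -> TestScore <- Motivation -> Tutoring
  P2: SchoolQuality <- Attendance -> Tutoring
  P3: SchoolQuality <- ParentEd -> TestScore <- Attendance -> Tutoring
  P4: SchoolQuality <- ParentEd -> TestScore <- Motivation -> Tutoring
  P5: SchoolQuality <- Motivation -> TestScore <- Attendance -> Tutoring
  P6: SchoolQuality <- Motivation -> Tutoring
The empty set is not sufficient: P2 (SchoolQuality <- Attendance -> Tutoring) has no collider blocking it and no conditioned non-collider, so it is open.
Try {Attendance, Motivation}:
  P1: blocked at fork node Attendance ∈ conditioning set.
  P2: blocked at fork node Attendance ∈ conditioning set.
  P3: blocked at collider TestScore (neither it nor any descendant is in the conditioning set).
  P4: blocked at collider TestScore (neither it nor any descendant is in the conditioning set).
  P5: blocked at fork node Motivation ∈ conditioning set.
  P6: blocked at fork node Motivation ∈ conditioning set.
{Attendance, Motivation} contains no descendant of SchoolQuality and blocks every backdoor path.
Every element of {Attendance, Motivation} is needed (dropping Attendance leaves P2 open; dropping Motivation leaves P6 open), so no proper subset is valid.
Among all size-2 subsets of the eligible variables, only {Attendance, Motivation} blocks every backdoor path, so it is the unique smallest valid adjustment set.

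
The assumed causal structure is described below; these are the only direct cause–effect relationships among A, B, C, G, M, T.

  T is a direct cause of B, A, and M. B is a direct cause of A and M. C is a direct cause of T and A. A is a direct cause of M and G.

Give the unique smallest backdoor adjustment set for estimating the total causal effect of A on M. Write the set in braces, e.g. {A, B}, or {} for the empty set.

{B, T}

Variables eligible for adjustment (non-descendants of A, excluding A and M): {B, C, T}.
Backdoor paths from A to M:
  P1: A <- C -> T -> B -> M
  P2: A <- C -> T -> M
  P3: A <- T -> B -> M
  P4: A <- T -> M
  P5: A <- B <- T -> M
  P6: A <- B -> M
The empty set is not sufficient: P1 (A <- C -> T -> B -> M) has no collider blocking it and no conditioned non-collider, so it is open.
Try {B, T}:
  P1: blocked at chain node T ∈ conditioning set.
  P2: blocked at chain node T ∈ conditioning set.
  P3: blocked at fork node T ∈ conditioning set.
  P4: blocked at fork node T ∈ conditioning set.
  P5: blocked at chain node B ∈ conditioning set.
  P6: blocked at fork node B ∈ conditioning set.
{B, T} contains no descendant of A and blocks every backdoor path.
Every element of {B, T} is needed (dropping B leaves P6 open; dropping T leaves P2 open), so no proper subset is valid.
Among all size-2 subsets of the eligible variables, only {B, T} blocks every backdoor path, so it is the unique smallest valid adjustment set.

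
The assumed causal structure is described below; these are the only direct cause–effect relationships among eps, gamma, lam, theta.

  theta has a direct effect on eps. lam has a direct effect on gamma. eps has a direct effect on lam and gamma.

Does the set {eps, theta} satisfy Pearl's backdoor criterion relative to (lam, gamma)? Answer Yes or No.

Backdoor paths from lam to gamma (paths whose first edge points into lam):
  P1: lam <- eps -> gamma
Condition 1 (no descendant of lam in the set): holds — descendants of lam are {gamma}; none are in {eps, theta}.
Condition 2 (every backdoor path blocked by {eps, theta}):
  P1: blocked at fork node eps ∈ conditioning set.
{eps, theta} satisfies the backdoor criterion.

Yes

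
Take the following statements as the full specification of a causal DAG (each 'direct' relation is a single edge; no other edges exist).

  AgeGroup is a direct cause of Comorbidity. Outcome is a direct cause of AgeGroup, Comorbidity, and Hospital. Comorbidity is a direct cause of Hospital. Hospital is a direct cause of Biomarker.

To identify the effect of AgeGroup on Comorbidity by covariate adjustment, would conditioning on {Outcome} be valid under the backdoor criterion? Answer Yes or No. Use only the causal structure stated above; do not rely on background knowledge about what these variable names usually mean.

Yes

Backdoor paths from AgeGroup to Comorbidity (paths whose first edge points into AgeGroup):
  P1: AgeGroup <- Outcome -> Comorbidity
  P2: AgeGroup <- Outcome -> Hospital <- Comorbidity
Condition 1 (no descendant of AgeGroup in the set): holds — descendants of AgeGroup are {Biomarker, Comorbidity, Hospital}; none are in {Outcome}.
Condition 2 (every backdoor path blocked by {Outcome}):
  P1: blocked at fork node Outcome ∈ conditioning set.
  P2: blocked at fork node Outcome ∈ conditioning set.
{Outcome} satisfies the backdoor criterion.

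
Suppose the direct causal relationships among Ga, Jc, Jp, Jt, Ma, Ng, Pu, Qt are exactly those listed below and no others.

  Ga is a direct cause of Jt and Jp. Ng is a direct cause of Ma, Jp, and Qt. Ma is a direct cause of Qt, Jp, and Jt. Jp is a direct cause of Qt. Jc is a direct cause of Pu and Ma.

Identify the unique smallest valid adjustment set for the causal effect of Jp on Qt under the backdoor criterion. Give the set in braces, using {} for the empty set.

{Ma, Ng}

Variables eligible for adjustment (non-descendants of Jp, excluding Jp and Qt): {Ga, Jc, Jt, Ma, Ng, Pu}.
Backdoor paths from Jp to Qt:
  P1: Jp <- Ng -> Ma -> Qt
  P2: Jp <- Ng -> Qt
  P3: Jp <- Ga -> Jt <- Ma <- Ng -> Qt
  P4: Jp <- Ga -> Jt <- Ma -> Qt
  P5: Jp <- Ma <- Ng -> Qt
  P6: Jp <- Ma -> Qt
The empty set is not sufficient: P1 (Jp <- Ng -> Ma -> Qt) has no collider blocking it and no conditioned non-collider, so it is open.
Try {Ma, Ng}:
  P1: blocked at fork node Ng ∈ conditioning set.
  P2: blocked at fork node Ng ∈ conditioning set.
  P3: blocked at collider Jt (neither it nor any descendant is in the conditioning set).
  P4: blocked at collider Jt (neither it nor any descendant is in the conditioning set).
  P5: blocked at chain node Ma ∈ conditioning set.
  P6: blocked at fork node Ma ∈ conditioning set.
{Ma, Ng} contains no descendant of Jp and blocks every backdoor path.
Every element of {Ma, Ng} is needed (dropping Ma leaves P6 open; dropping Ng leaves P2 open), so no proper subset is valid.
Among all size-2 subsets of the eligible variables, only {Ma, Ng} blocks every backdoor path, so it is the unique smallest valid adjustment set.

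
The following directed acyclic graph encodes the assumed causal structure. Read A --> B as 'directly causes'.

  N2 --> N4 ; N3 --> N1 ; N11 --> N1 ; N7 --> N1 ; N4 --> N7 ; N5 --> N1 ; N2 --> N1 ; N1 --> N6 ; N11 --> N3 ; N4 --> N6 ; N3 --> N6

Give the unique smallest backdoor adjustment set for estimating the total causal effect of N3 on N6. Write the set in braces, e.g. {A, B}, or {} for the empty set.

{N11}

Variables eligible for adjustment (non-descendants of N3, excluding N3 and N6): {N11, N2, N4, N5, N7}.
Backdoor paths from N3 to N6:
  P1: N3 <- N11 -> N1 <- N2 -> N4 -> N6
  P2: N3 <- N11 -> N1 <- N7 <- N4 -> N6
  P3: N3 <- N11 -> N1 -> N6
The empty set is not sufficient: P3 (N3 <- N11 -> N1 -> N6) has no collider blocking it and no conditioned non-collider, so it is open.
Try {N11}:
  P1: blocked at fork node N11 ∈ conditioning set.
  P2: blocked at fork node N11 ∈ conditioning set.
  P3: blocked at fork node N11 ∈ conditioning set.
{N11} contains no descendant of N3 and blocks every backdoor path.
No other singleton works — e.g. {N2} leaves P3 open — so {N11} is the unique smallest valid adjustment set.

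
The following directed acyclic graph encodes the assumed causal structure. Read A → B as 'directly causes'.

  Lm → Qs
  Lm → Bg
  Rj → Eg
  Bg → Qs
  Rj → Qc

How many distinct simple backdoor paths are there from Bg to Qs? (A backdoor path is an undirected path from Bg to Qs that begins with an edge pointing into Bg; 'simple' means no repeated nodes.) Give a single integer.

1

A backdoor path from Bg to Qs is any simple undirected path whose first edge points into Bg (i.e. leaves Bg via a parent).
Parents of Bg: {Lm}.
Enumerating:
  P1: Bg <- Lm -> Qs
That exhausts the simple backdoor paths. Count: 1.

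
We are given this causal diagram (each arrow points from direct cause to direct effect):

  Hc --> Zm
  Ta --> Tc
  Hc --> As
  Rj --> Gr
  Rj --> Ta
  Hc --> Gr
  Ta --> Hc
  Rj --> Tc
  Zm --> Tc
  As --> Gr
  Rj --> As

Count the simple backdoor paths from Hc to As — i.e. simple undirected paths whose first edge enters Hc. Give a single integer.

4

A backdoor path from Hc to As is any simple undirected path whose first edge points into Hc (i.e. leaves Hc via a parent).
Parents of Hc: {Ta}.
Enumerating:
  P1: Hc <- Ta <- Rj -> As
  P2: Hc <- Ta <- Rj -> Gr <- As
  P3: Hc <- Ta -> Tc <- Rj -> As
  P4: Hc <- Ta -> Tc <- Rj -> Gr <- As
That exhausts the simple backdoor paths. Count: 4.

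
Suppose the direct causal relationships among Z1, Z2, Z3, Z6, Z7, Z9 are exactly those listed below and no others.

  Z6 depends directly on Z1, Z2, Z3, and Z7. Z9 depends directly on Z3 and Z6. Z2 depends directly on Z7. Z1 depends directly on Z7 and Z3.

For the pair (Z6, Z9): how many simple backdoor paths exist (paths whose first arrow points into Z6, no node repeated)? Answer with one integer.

4

A backdoor path from Z6 to Z9 is any simple undirected path whose first edge points into Z6 (i.e. leaves Z6 via a parent).
Parents of Z6: {Z1, Z2, Z3, Z7}.
Enumerating:
  P1: Z6 <- Z7 -> Z1 <- Z3 -> Z9
  P2: Z6 <- Z3 -> Z9
  P3: Z6 <- Z1 <- Z3 -> Z9
  P4: Z6 <- Z2 <- Z7 -> Z1 <- Z3 -> Z9
That exhausts the simple backdoor paths. Count: 4.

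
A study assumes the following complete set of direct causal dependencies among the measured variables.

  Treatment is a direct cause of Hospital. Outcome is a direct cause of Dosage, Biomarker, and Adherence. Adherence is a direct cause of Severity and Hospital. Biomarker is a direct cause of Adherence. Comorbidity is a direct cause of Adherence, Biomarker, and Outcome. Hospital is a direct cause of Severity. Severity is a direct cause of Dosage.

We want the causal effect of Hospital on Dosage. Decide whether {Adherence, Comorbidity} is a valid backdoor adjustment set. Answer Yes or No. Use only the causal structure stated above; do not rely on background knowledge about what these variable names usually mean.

Backdoor paths from Hospital to Dosage (paths whose first edge points into Hospital):
  P1: Hospital <- Adherence <- Comorbidity -> Outcome -> Dosage
  P2: Hospital <- Adherence <- Comorbidity -> Biomarker <- Outcome -> Dosage
  P3: Hospital <- Adherence <- Outcome -> Dosage
  P4: Hospital <- Adherence <- Biomarker <- Comorbidity -> Outcome -> Dosage
  P5: Hospital <- Adherence <- Biomarker <- Outcome -> Dosage
  P6: Hospital <- Adherence -> Severity -> Dosage
Condition 1 (no descendant of Hospital in the set): holds — descendants of Hospital are {Dosage, Severity}; none are in {Adherence, Comorbidity}.
Condition 2 (every backdoor path blocked by {Adherence, Comorbidity}):
  P1: blocked at chain node Adherence ∈ conditioning set.
  P2: blocked at chain node Adherence ∈ conditioning set.
  P3: blocked at chain node Adherence ∈ conditioning set.
  P4: blocked at chain node Adherence ∈ conditioning set.
  P5: blocked at chain node Adherence ∈ conditioning set.
  P6: blocked at fork node Adherence ∈ conditioning set.
{Adherence, Comorbidity} satisfies the backdoor criterion.

Yes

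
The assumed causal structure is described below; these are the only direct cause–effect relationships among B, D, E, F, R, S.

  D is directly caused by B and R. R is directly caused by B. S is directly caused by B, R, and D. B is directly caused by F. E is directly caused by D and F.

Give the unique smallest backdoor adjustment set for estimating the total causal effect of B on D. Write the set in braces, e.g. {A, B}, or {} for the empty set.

{}

Variables eligible for adjustment (non-descendants of B, excluding B and D): {F}.
Backdoor paths from B to D:
  P1: B <- F -> E <- D
Each backdoor path contains an unconditioned collider, so every path is already blocked with the empty conditioning set:
  P1: blocked at collider E (neither it nor any descendant is in the conditioning set).
The empty set is therefore the unique smallest valid set.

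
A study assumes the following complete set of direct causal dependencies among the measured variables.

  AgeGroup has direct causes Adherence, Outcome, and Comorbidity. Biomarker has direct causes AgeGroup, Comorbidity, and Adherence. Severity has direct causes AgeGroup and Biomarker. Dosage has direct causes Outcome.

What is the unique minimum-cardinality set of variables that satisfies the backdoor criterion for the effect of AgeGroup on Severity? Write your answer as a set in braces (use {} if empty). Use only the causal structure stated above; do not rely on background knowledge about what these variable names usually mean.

Variables eligible for adjustment (non-descendants of AgeGroup, excluding AgeGroup and Severity): {Adherence, Comorbidity, Dosage, Outcome}.
Backdoor paths from AgeGroup to Severity:
  P1: AgeGroup <- Comorbidity -> Biomarker -> Severity
  P2: AgeGroup <- Adherence -> Biomarker -> Severity
The empty set is not sufficient: P1 (AgeGroup <- Comorbidity -> Biomarker -> Severity) has no collider blocking it and no conditioned non-collider, so it is open.
Try {Adherence, Comorbidity}:
  P1: blocked at fork node Comorbidity ∈ conditioning set.
  P2: blocked at fork node Adherence ∈ conditioning set.
{Adherence, Comorbidity} contains no descendant of AgeGroup and blocks every backdoor path.
Every element of {Adherence, Comorbidity} is needed (dropping Adherence leaves P2 open; dropping Comorbidity leaves P1 open), so no proper subset is valid.
Among all size-2 subsets of the eligible variables, only {Adherence, Comorbidity} blocks every backdoor path, so it is the unique smallest valid adjustment set.

{Adherence, Comorbidity}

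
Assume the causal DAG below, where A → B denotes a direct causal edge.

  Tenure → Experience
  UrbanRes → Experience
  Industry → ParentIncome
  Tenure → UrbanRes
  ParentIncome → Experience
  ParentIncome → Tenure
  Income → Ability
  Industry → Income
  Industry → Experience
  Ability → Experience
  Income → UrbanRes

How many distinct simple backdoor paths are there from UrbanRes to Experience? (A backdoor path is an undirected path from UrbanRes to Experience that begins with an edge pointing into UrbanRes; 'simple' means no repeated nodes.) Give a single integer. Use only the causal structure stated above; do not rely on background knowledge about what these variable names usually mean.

A backdoor path from UrbanRes to Experience is any simple undirected path whose first edge points into UrbanRes (i.e. leaves UrbanRes via a parent).
Parents of UrbanRes: {Income, Tenure}.
Enumerating:
  P1: UrbanRes <- Tenure <- ParentIncome <- Industry -> Income -> Ability -> Experience
  P2: UrbanRes <- Tenure <- ParentIncome <- Industry -> Experience
  P3: UrbanRes <- Tenure <- ParentIncome -> Experience
  P4: UrbanRes <- Tenure -> Experience
  P5: UrbanRes <- Income <- Industry -> ParentIncome -> Tenure -> Experience
  P6: UrbanRes <- Income <- Industry -> ParentIncome -> Experience
  P7: UrbanRes <- Income <- Industry -> Experience
  P8: UrbanRes <- Income -> Ability -> Experience
That exhausts the simple backdoor paths. Count: 8.

8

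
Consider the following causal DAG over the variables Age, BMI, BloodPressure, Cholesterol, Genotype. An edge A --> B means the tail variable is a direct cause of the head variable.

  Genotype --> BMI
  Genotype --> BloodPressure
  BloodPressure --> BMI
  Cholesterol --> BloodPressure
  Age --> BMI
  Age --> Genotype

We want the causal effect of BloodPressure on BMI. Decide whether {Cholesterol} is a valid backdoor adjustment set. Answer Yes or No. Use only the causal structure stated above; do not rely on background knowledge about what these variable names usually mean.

Backdoor paths from BloodPressure to BMI (paths whose first edge points into BloodPressure):
  P1: BloodPressure <- Genotype <- Age -> BMI
  P2: BloodPressure <- Genotype -> BMI
Condition 1 (no descendant of BloodPressure in the set): holds — descendants of BloodPressure are {BMI}; none are in {Cholesterol}.
Condition 2 (every backdoor path blocked by {Cholesterol}):
  P1: open — no interior node is in the conditioning set.
  P2: open — no interior node is in the conditioning set.
{Cholesterol} does not satisfy the backdoor criterion.

No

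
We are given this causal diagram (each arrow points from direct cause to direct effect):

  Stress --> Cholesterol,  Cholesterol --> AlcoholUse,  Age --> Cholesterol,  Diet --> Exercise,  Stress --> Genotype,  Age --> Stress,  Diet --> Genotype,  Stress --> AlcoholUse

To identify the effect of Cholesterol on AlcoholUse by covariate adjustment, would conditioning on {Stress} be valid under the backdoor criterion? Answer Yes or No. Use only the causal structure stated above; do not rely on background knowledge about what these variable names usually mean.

Yes

Backdoor paths from Cholesterol to AlcoholUse (paths whose first edge points into Cholesterol):
  P1: Cholesterol <- Age -> Stress -> AlcoholUse
  P2: Cholesterol <- Stress -> AlcoholUse
Condition 1 (no descendant of Cholesterol in the set): holds — descendants of Cholesterol are {AlcoholUse}; none are in {Stress}.
Condition 2 (every backdoor path blocked by {Stress}):
  P1: blocked at chain node Stress ∈ conditioning set.
  P2: blocked at fork node Stress ∈ conditioning set.
{Stress} satisfies the backdoor criterion.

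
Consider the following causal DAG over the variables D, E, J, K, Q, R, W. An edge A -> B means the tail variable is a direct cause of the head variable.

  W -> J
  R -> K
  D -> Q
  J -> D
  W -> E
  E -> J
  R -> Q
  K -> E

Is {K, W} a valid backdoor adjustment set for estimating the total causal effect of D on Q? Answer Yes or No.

Backdoor paths from D to Q (paths whose first edge points into D):
  P1: D <- J <- W -> E <- K <- R -> Q
  P2: D <- J <- E <- K <- R -> Q
Condition 1 (no descendant of D in the set): holds — descendants of D are {Q}; none are in {K, W}.
Condition 2 (every backdoor path blocked by {K, W}):
  P1: blocked at fork node W ∈ conditioning set.
  P2: blocked at chain node K ∈ conditioning set.
{K, W} satisfies the backdoor criterion.

Yes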